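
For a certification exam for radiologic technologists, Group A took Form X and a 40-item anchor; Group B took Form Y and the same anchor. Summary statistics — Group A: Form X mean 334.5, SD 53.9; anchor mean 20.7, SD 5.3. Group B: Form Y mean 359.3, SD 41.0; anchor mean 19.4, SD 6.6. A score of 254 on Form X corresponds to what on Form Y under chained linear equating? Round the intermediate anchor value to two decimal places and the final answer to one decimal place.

Form X → anchor (Group A): v = (5.3/53.9)(254 − 334.5) + 20.7 = 12.78
anchor → Form Y (Group B): y = (41.0/6.6)(12.78 − 19.4) + 359.3 = 318.2

318.2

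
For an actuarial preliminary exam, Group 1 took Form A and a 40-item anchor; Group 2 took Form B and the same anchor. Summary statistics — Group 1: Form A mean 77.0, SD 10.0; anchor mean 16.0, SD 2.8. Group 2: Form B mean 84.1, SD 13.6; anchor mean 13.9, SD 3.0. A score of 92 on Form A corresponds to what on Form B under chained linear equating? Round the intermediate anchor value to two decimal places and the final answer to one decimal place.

Form A → anchor (Group 1): v = (2.8/10.0)(92 − 77.0) + 16.0 = 20.20
anchor → Form B (Group 2): y = (13.6/3.0)(20.20 − 13.9) + 84.1 = 112.7

112.7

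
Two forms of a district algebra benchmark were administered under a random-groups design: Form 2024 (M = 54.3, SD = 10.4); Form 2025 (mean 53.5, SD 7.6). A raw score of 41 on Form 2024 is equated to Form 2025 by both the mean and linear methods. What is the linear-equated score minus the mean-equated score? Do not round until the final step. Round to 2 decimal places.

3.58

Mean-equated: 41 + (53.5 − 54.3) = 40.20
Linear-equated: (7.6/10.4)(41 − 54.3) + 53.5 = 43.781
Difference = 43.781 − 40.20 = 3.58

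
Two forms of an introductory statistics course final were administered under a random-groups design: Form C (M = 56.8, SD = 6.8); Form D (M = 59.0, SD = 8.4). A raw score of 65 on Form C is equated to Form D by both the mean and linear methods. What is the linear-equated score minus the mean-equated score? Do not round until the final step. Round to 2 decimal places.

Mean-equated: 65 + (59.0 − 56.8) = 67.20
Linear-equated: (8.4/6.8)(65 − 56.8) + 59.0 = 69.129
Difference = 69.129 − 67.20 = 1.93

1.93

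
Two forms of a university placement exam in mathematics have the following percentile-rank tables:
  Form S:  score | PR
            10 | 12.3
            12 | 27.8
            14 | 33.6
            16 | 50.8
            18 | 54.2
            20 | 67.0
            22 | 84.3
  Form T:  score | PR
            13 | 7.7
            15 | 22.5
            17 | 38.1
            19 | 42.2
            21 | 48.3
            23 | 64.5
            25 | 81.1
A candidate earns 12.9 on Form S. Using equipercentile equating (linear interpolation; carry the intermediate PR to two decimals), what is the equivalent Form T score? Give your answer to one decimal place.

16.0

PR of 12.9 on Form S: 27.8 + (12.9 − 12)/(14 − 12) × (33.6 − 27.8) = 30.41
On Form T, PR 30.41 falls between score 15 (PR 22.5) and 17 (PR 38.1).
Interpolate: 15 + (30.41 − 22.5)/(38.1 − 22.5) × (17 − 15) = 16.0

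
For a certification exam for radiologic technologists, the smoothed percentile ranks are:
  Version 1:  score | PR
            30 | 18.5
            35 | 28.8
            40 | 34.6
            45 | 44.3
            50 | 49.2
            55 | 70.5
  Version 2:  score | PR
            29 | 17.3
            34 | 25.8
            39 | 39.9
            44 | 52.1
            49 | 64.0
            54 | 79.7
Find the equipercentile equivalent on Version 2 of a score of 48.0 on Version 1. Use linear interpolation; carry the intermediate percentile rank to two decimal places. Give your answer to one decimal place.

PR of 48.0 on Version 1: 44.3 + (48.0 − 45)/(50 − 45) × (49.2 − 44.3) = 47.24
On Version 2, PR 47.24 falls between score 39 (PR 39.9) and 44 (PR 52.1).
Interpolate: 39 + (47.24 − 39.9)/(52.1 − 39.9) × (44 − 39) = 42.0

42.0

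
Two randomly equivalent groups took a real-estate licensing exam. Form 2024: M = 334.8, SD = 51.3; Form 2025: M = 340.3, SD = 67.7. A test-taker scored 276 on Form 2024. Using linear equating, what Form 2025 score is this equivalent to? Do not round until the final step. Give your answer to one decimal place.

262.7

Linear equating: y = (SD_Y/SD_X)(x − M_X) + M_Y
y = (67.7/51.3)(276 − 334.8) + 340.3
y = 1.319688 × -58.8 + 340.3 = -77.5977 + 340.3 = 262.7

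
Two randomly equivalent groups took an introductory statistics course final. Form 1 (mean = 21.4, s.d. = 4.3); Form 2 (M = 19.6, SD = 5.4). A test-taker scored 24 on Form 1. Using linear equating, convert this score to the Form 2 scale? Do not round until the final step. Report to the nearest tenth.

Linear equating: y = (SD_Y/SD_X)(x − M_X) + M_Y
y = (5.4/4.3)(24 − 21.4) + 19.6
y = 1.255814 × 2.6 + 19.6 = 3.2651 + 19.6 = 22.9

22.9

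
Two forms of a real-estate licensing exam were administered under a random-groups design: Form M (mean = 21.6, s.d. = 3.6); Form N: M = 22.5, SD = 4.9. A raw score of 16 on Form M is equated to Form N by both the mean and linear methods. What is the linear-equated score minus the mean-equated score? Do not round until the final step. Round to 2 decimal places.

Mean-equated: 16 + (22.5 − 21.6) = 16.90
Linear-equated: (4.9/3.6)(16 − 21.6) + 22.5 = 14.878
Difference = 14.878 − 16.90 = -2.02

-2.02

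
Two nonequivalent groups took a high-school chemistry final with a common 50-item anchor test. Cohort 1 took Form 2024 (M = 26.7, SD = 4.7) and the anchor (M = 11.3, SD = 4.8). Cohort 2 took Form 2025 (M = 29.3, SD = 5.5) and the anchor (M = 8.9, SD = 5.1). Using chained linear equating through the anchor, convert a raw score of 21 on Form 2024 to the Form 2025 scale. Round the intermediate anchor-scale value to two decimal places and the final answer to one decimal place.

25.6

Form 2024 → anchor (Cohort 1): v = (4.8/4.7)(21 − 26.7) + 11.3 = 5.48
anchor → Form 2025 (Cohort 2): y = (5.5/5.1)(5.48 − 8.9) + 29.3 = 25.6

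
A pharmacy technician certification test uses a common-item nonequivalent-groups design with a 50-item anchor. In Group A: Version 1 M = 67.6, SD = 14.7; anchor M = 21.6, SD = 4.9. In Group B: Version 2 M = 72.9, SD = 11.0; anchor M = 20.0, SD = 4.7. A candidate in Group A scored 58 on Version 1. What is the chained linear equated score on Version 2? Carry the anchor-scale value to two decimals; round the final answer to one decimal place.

Version 1 → anchor (Group A): v = (4.9/14.7)(58 − 67.6) + 21.6 = 18.40
anchor → Version 2 (Group B): y = (11.0/4.7)(18.40 − 20.0) + 72.9 = 69.2

69.2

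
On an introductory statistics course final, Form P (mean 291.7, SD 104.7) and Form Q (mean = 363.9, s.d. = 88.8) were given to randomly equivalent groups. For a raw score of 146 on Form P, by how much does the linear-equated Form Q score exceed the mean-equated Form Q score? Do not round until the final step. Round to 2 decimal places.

Mean-equated: 146 + (363.9 − 291.7) = 218.20
Linear-equated: (88.8/104.7)(146 − 291.7) + 363.9 = 240.326
Difference = 240.326 − 218.20 = 22.13

22.13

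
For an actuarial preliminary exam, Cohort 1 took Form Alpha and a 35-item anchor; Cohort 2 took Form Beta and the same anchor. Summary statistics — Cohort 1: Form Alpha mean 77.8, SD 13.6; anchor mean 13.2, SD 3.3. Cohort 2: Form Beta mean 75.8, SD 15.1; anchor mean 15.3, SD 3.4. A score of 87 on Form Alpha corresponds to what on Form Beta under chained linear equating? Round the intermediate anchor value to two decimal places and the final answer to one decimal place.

76.4

Form Alpha → anchor (Cohort 1): v = (3.3/13.6)(87 − 77.8) + 13.2 = 15.43
anchor → Form Beta (Cohort 2): y = (15.1/3.4)(15.43 − 15.3) + 75.8 = 76.4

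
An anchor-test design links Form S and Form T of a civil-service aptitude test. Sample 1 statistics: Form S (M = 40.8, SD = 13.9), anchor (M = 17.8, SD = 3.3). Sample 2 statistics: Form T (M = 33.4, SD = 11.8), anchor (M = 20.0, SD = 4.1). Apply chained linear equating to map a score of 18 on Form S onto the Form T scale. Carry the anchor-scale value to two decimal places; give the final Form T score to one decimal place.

11.5

Form S → anchor (Sample 1): v = (3.3/13.9)(18 − 40.8) + 17.8 = 12.39
anchor → Form T (Sample 2): y = (11.8/4.1)(12.39 − 20.0) + 33.4 = 11.5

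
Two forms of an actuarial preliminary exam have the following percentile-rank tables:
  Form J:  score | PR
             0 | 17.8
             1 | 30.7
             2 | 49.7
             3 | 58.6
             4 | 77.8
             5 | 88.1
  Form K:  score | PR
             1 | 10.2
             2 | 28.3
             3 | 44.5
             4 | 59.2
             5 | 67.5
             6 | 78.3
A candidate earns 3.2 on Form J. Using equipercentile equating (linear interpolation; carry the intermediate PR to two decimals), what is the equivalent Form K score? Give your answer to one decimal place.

PR of 3.2 on Form J: 58.6 + (3.2 − 3)/(4 − 3) × (77.8 − 58.6) = 62.44
On Form K, PR 62.44 falls between score 4 (PR 59.2) and 5 (PR 67.5).
Interpolate: 4 + (62.44 − 59.2)/(67.5 − 59.2) × (5 − 4) = 4.4

4.4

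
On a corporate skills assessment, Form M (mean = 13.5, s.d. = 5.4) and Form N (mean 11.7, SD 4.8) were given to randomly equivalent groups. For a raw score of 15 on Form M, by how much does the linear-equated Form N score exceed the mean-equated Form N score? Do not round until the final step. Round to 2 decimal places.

-0.17

Mean-equated: 15 + (11.7 − 13.5) = 13.20
Linear-equated: (4.8/5.4)(15 − 13.5) + 11.7 = 13.033
Difference = 13.033 − 13.20 = -0.17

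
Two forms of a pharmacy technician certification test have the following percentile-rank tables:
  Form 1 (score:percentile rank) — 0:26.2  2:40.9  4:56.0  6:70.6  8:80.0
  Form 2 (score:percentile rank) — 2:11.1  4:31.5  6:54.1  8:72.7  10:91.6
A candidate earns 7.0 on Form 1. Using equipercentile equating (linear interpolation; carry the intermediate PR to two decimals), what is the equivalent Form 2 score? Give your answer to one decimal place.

PR of 7.0 on Form 1: 70.6 + (7.0 − 6)/(8 − 6) × (80.0 − 70.6) = 75.30
On Form 2, PR 75.30 falls between score 8 (PR 72.7) and 10 (PR 91.6).
Interpolate: 8 + (75.30 − 72.7)/(91.6 − 72.7) × (10 − 8) = 8.3

8.3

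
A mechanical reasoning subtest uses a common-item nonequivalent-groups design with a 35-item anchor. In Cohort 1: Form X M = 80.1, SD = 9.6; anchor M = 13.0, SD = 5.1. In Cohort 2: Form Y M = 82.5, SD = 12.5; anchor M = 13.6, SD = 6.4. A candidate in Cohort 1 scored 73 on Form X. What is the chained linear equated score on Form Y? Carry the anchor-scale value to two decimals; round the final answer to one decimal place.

Form X → anchor (Cohort 1): v = (5.1/9.6)(73 − 80.1) + 13.0 = 9.23
anchor → Form Y (Cohort 2): y = (12.5/6.4)(9.23 − 13.6) + 82.5 = 74.0

74.0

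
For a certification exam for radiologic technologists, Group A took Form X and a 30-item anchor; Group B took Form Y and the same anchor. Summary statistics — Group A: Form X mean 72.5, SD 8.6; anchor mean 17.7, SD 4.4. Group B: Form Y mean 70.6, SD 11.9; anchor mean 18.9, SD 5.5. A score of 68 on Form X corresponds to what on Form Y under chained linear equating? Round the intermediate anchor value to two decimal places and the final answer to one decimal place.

Form X → anchor (Group A): v = (4.4/8.6)(68 − 72.5) + 17.7 = 15.40
anchor → Form Y (Group B): y = (11.9/5.5)(15.40 − 18.9) + 70.6 = 63.0

63.0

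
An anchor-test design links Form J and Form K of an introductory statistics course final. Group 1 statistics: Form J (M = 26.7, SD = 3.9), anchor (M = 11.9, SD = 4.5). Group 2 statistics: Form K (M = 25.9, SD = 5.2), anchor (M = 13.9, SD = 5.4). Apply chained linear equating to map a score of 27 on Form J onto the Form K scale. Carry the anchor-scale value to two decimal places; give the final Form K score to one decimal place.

24.3

Form J → anchor (Group 1): v = (4.5/3.9)(27 − 26.7) + 11.9 = 12.25
anchor → Form K (Group 2): y = (5.2/5.4)(12.25 − 13.9) + 25.9 = 24.3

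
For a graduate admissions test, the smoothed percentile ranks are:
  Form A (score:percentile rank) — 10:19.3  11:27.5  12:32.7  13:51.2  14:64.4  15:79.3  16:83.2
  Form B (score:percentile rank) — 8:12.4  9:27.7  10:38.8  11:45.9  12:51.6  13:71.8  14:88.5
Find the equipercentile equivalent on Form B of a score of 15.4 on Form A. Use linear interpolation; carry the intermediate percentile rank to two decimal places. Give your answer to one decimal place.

13.5

PR of 15.4 on Form A: 79.3 + (15.4 − 15)/(16 − 15) × (83.2 − 79.3) = 80.86
On Form B, PR 80.86 falls between score 13 (PR 71.8) and 14 (PR 88.5).
Interpolate: 13 + (80.86 − 71.8)/(88.5 − 71.8) × (14 − 13) = 13.5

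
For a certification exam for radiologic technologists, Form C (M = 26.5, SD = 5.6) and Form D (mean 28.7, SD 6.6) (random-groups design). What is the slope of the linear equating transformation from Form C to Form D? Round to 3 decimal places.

1.179

A = SD_Y / SD_X = 6.6 / 5.6 = 1.179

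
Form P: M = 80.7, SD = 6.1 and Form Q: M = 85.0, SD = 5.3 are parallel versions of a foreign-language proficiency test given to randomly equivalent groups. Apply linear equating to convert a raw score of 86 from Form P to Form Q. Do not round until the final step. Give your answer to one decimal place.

Linear equating: y = (SD_Y/SD_X)(x − M_X) + M_Y
y = (5.3/6.1)(86 − 80.7) + 85.0
y = 0.868852 × 5.3 + 85.0 = 4.6049 + 85.0 = 89.6

89.6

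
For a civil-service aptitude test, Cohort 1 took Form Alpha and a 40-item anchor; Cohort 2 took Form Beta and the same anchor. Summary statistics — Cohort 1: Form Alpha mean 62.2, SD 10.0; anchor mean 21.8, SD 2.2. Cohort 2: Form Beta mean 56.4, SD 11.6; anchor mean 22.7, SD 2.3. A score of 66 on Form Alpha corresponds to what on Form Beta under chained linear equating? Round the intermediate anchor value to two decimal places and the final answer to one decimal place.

56.1

Form Alpha → anchor (Cohort 1): v = (2.2/10.0)(66 − 62.2) + 21.8 = 22.64
anchor → Form Beta (Cohort 2): y = (11.6/2.3)(22.64 − 22.7) + 56.4 = 56.1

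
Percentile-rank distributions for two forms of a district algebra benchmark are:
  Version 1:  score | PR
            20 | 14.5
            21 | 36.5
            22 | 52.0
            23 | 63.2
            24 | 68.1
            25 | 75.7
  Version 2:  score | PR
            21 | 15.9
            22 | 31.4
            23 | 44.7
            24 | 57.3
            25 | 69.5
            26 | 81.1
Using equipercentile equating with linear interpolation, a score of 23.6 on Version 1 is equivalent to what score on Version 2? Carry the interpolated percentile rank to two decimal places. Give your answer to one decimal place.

24.7

PR of 23.6 on Version 1: 63.2 + (23.6 − 23)/(24 − 23) × (68.1 − 63.2) = 66.14
On Version 2, PR 66.14 falls between score 24 (PR 57.3) and 25 (PR 69.5).
Interpolate: 24 + (66.14 − 57.3)/(69.5 − 57.3) × (25 − 24) = 24.7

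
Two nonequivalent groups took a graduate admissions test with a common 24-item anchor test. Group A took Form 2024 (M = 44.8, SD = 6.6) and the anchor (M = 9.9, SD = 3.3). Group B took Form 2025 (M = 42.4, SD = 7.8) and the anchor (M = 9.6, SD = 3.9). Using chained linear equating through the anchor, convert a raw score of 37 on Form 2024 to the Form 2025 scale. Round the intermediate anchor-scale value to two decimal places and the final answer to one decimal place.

35.2

Form 2024 → anchor (Group A): v = (3.3/6.6)(37 − 44.8) + 9.9 = 6.00
anchor → Form 2025 (Group B): y = (7.8/3.9)(6.00 − 9.6) + 42.4 = 35.2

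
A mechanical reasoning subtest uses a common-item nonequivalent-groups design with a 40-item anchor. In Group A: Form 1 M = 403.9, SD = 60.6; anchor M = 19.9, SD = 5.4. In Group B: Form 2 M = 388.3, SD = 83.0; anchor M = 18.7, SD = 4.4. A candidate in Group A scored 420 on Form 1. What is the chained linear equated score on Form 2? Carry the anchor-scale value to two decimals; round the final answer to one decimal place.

437.9

Form 1 → anchor (Group A): v = (5.4/60.6)(420 − 403.9) + 19.9 = 21.33
anchor → Form 2 (Group B): y = (83.0/4.4)(21.33 − 18.7) + 388.3 = 437.9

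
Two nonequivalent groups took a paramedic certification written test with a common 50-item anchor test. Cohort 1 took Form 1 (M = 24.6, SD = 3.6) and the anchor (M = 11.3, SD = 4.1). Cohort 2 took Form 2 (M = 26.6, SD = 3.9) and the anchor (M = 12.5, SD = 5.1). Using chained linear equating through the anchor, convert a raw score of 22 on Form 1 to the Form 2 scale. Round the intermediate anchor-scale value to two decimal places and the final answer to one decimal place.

Form 1 → anchor (Cohort 1): v = (4.1/3.6)(22 − 24.6) + 11.3 = 8.34
anchor → Form 2 (Cohort 2): y = (3.9/5.1)(8.34 − 12.5) + 26.6 = 23.4

23.4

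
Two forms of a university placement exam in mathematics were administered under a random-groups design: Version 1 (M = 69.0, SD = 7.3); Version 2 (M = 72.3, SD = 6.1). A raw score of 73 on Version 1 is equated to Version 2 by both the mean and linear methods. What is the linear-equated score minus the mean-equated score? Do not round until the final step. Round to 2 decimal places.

Mean-equated: 73 + (72.3 − 69.0) = 76.30
Linear-equated: (6.1/7.3)(73 − 69.0) + 72.3 = 75.642
Difference = 75.642 − 76.30 = -0.66

-0.66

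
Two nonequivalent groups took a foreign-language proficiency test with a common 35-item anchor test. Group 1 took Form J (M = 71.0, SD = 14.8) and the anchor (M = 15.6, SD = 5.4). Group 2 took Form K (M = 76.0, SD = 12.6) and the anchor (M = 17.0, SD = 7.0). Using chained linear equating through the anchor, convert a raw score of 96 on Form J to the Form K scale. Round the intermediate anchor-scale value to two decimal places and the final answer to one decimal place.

Form J → anchor (Group 1): v = (5.4/14.8)(96 − 71.0) + 15.6 = 24.72
anchor → Form K (Group 2): y = (12.6/7.0)(24.72 − 17.0) + 76.0 = 89.9

89.9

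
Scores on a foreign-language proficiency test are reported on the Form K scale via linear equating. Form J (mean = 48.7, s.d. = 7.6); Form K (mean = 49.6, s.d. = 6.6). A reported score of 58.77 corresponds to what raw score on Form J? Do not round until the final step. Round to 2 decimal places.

Invert y = (SD_Y/SD_X)(x − M_X) + M_Y:
x = (SD_X/SD_Y)(y − M_Y) + M_X = (7.6/6.6)(58.77 − 49.6) + 48.7
x = 1.151515 × 9.170 + 48.7 = 59.26

59.26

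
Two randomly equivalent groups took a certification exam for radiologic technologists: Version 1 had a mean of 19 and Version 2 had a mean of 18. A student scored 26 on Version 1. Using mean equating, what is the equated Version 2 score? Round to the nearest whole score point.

Mean equating: y = x + (M_Y − M_X) = 26 + (18 − 19) = 25

25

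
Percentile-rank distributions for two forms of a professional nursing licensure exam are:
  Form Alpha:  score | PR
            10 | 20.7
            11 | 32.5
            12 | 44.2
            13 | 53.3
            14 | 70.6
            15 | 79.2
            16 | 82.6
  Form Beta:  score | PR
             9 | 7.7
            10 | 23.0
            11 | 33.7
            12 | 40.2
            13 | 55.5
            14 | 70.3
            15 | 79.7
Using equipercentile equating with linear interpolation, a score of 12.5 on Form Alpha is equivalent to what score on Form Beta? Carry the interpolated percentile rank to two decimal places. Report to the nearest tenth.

PR of 12.5 on Form Alpha: 44.2 + (12.5 − 12)/(13 − 12) × (53.3 − 44.2) = 48.75
On Form Beta, PR 48.75 falls between score 12 (PR 40.2) and 13 (PR 55.5).
Interpolate: 12 + (48.75 − 40.2)/(55.5 − 40.2) × (13 − 12) = 12.6

12.6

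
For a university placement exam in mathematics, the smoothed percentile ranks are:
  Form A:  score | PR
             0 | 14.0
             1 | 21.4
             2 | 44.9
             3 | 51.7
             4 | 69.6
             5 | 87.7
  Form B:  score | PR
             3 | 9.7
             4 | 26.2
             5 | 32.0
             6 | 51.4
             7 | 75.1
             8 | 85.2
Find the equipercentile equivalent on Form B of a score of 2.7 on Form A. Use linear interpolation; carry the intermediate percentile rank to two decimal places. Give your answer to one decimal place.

5.9

PR of 2.7 on Form A: 44.9 + (2.7 − 2)/(3 − 2) × (51.7 − 44.9) = 49.66
On Form B, PR 49.66 falls between score 5 (PR 32.0) and 6 (PR 51.4).
Interpolate: 5 + (49.66 − 32.0)/(51.4 − 32.0) × (6 − 5) = 5.9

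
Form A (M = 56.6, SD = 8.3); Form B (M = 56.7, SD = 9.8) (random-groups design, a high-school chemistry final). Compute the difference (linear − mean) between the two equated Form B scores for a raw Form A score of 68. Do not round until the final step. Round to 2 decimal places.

Mean-equated: 68 + (56.7 − 56.6) = 68.10
Linear-equated: (9.8/8.3)(68 − 56.6) + 56.7 = 70.160
Difference = 70.160 − 68.10 = 2.06

2.06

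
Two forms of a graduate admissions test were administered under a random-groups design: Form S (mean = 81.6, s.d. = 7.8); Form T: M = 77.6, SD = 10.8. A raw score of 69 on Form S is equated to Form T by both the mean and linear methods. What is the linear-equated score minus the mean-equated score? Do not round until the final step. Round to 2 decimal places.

-4.85

Mean-equated: 69 + (77.6 − 81.6) = 65.00
Linear-equated: (10.8/7.8)(69 − 81.6) + 77.6 = 60.154
Difference = 60.154 − 65.00 = -4.85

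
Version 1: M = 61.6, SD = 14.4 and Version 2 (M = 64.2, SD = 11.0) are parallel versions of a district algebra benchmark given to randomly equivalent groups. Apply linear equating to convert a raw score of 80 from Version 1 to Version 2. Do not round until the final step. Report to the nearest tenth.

78.3

Linear equating: y = (SD_Y/SD_X)(x − M_X) + M_Y
y = (11.0/14.4)(80 − 61.6) + 64.2
y = 0.763889 × 18.4 + 64.2 = 14.0556 + 64.2 = 78.3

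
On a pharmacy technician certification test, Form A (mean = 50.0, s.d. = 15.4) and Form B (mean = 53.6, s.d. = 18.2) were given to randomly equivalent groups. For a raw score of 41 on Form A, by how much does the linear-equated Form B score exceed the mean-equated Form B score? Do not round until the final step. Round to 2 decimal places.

Mean-equated: 41 + (53.6 − 50.0) = 44.60
Linear-equated: (18.2/15.4)(41 − 50.0) + 53.6 = 42.964
Difference = 42.964 − 44.60 = -1.64

-1.64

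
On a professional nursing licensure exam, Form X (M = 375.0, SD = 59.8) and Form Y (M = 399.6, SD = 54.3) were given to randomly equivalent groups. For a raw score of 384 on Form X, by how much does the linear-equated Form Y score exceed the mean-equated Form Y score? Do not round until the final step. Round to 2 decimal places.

-0.83

Mean-equated: 384 + (399.6 − 375.0) = 408.60
Linear-equated: (54.3/59.8)(384 − 375.0) + 399.6 = 407.772
Difference = 407.772 − 408.60 = -0.83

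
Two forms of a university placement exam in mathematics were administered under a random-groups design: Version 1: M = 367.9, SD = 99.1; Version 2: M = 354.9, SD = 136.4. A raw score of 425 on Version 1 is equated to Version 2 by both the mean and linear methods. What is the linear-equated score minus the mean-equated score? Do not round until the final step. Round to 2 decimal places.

Mean-equated: 425 + (354.9 − 367.9) = 412.00
Linear-equated: (136.4/99.1)(425 − 367.9) + 354.9 = 433.492
Difference = 433.492 − 412.00 = 21.49

21.49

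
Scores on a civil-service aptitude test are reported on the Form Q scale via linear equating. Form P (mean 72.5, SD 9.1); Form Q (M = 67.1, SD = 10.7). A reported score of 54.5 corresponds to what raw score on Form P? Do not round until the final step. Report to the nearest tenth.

Invert y = (SD_Y/SD_X)(x − M_X) + M_Y:
x = (SD_X/SD_Y)(y − M_Y) + M_X = (9.1/10.7)(54.5 − 67.1) + 72.5
x = 0.850467 × -12.600 + 72.5 = 61.8

61.8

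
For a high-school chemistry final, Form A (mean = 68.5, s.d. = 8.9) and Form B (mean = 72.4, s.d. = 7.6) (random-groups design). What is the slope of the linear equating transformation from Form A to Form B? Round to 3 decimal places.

A = SD_Y / SD_X = 7.6 / 8.9 = 0.854

0.854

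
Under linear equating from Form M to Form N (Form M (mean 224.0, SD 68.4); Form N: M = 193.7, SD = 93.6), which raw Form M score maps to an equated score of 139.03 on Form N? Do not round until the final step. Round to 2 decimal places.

184.05

Invert y = (SD_Y/SD_X)(x − M_X) + M_Y:
x = (SD_X/SD_Y)(y − M_Y) + M_X = (68.4/93.6)(139.03 − 193.7) + 224.0
x = 0.730769 × -54.670 + 224.0 = 184.05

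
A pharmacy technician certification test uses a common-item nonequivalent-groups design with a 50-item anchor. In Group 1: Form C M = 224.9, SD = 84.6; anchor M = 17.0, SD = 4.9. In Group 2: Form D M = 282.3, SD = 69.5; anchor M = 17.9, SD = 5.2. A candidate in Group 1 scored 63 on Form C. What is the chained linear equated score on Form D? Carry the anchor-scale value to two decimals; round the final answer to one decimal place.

144.9

Form C → anchor (Group 1): v = (4.9/84.6)(63 − 224.9) + 17.0 = 7.62
anchor → Form D (Group 2): y = (69.5/5.2)(7.62 − 17.9) + 282.3 = 144.9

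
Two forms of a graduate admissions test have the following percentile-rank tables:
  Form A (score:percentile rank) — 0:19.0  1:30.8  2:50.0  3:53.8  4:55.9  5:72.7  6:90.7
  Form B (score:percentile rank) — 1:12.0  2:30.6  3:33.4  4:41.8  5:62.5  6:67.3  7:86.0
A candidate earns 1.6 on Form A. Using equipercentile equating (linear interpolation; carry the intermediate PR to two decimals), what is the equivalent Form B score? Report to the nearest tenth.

4.0

PR of 1.6 on Form A: 30.8 + (1.6 − 1)/(2 − 1) × (50.0 − 30.8) = 42.32
On Form B, PR 42.32 falls between score 4 (PR 41.8) and 5 (PR 62.5).
Interpolate: 4 + (42.32 − 41.8)/(62.5 − 41.8) × (5 − 4) = 4.0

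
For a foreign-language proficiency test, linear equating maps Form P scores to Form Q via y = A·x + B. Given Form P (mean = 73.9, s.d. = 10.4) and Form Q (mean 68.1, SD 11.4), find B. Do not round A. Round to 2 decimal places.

-12.91

A = SD_Y / SD_X = 11.4 / 10.4 = 1.096154
B = M_Y − A·M_X = 68.1 − 1.096154 × 73.9 = -12.91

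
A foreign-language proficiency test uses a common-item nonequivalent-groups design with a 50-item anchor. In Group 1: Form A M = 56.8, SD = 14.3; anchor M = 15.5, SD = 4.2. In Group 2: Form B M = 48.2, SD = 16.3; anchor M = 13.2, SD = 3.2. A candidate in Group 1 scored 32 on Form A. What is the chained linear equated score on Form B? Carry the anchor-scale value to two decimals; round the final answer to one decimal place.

Form A → anchor (Group 1): v = (4.2/14.3)(32 − 56.8) + 15.5 = 8.22
anchor → Form B (Group 2): y = (16.3/3.2)(8.22 − 13.2) + 48.2 = 22.8

22.8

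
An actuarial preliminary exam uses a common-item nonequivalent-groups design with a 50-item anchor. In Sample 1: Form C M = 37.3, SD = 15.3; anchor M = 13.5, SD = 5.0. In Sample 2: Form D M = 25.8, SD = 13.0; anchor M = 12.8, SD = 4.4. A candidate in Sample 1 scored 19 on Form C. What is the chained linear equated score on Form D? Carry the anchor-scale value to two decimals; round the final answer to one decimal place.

10.2

Form C → anchor (Sample 1): v = (5.0/15.3)(19 − 37.3) + 13.5 = 7.52
anchor → Form D (Sample 2): y = (13.0/4.4)(7.52 − 12.8) + 25.8 = 10.2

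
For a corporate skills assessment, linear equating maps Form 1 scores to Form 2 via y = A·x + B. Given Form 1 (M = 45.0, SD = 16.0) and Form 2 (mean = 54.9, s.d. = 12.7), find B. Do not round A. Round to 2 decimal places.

A = SD_Y / SD_X = 12.7 / 16.0 = 0.793750
B = M_Y − A·M_X = 54.9 − 0.793750 × 45.0 = 19.18

19.18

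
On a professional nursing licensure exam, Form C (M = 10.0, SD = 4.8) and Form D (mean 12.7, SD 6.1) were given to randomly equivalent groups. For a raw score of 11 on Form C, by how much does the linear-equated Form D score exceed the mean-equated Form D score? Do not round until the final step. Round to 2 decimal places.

0.27

Mean-equated: 11 + (12.7 − 10.0) = 13.70
Linear-equated: (6.1/4.8)(11 − 10.0) + 12.7 = 13.971
Difference = 13.971 − 13.70 = 0.27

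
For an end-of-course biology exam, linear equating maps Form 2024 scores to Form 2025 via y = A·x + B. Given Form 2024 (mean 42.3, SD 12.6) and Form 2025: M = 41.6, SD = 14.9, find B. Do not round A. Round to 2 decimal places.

-8.42

A = SD_Y / SD_X = 14.9 / 12.6 = 1.182540
B = M_Y − A·M_X = 41.6 − 1.182540 × 42.3 = -8.42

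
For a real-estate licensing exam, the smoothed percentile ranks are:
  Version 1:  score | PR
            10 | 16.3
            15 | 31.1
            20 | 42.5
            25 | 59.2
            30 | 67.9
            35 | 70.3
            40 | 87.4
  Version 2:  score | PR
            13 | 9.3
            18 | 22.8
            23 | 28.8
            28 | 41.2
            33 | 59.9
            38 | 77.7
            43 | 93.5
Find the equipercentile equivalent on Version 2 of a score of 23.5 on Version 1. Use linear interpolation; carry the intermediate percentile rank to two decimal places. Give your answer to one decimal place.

PR of 23.5 on Version 1: 42.5 + (23.5 − 20)/(25 − 20) × (59.2 − 42.5) = 54.19
On Version 2, PR 54.19 falls between score 28 (PR 41.2) and 33 (PR 59.9).
Interpolate: 28 + (54.19 − 41.2)/(59.9 − 41.2) × (33 − 28) = 31.5

31.5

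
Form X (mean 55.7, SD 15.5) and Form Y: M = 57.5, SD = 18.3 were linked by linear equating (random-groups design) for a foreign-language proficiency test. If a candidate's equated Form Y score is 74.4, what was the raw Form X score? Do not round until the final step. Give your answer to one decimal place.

Invert y = (SD_Y/SD_X)(x − M_X) + M_Y:
x = (SD_X/SD_Y)(y − M_Y) + M_X = (15.5/18.3)(74.4 − 57.5) + 55.7
x = 0.846995 × 16.900 + 55.7 = 70.0

70.0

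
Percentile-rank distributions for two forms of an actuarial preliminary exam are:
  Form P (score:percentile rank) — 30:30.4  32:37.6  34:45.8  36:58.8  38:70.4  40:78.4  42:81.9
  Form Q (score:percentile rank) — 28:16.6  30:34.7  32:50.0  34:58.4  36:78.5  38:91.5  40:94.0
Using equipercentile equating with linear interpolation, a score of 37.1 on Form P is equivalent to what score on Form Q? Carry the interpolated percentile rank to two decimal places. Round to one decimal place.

34.7

PR of 37.1 on Form P: 58.8 + (37.1 − 36)/(38 − 36) × (70.4 − 58.8) = 65.18
On Form Q, PR 65.18 falls between score 34 (PR 58.4) and 36 (PR 78.5).
Interpolate: 34 + (65.18 − 58.4)/(78.5 − 58.4) × (36 − 34) = 34.7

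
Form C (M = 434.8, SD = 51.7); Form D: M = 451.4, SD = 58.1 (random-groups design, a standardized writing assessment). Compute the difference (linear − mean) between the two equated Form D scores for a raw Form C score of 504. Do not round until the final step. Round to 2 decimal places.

Mean-equated: 504 + (451.4 − 434.8) = 520.60
Linear-equated: (58.1/51.7)(504 − 434.8) + 451.4 = 529.166
Difference = 529.166 − 520.60 = 8.57

8.57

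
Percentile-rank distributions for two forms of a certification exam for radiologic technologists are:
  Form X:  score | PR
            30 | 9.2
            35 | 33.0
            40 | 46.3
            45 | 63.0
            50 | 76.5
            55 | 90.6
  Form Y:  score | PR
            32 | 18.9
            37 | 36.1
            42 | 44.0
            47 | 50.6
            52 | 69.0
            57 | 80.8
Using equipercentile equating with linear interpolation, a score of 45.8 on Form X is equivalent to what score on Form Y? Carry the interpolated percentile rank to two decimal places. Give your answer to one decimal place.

PR of 45.8 on Form X: 63.0 + (45.8 − 45)/(50 − 45) × (76.5 − 63.0) = 65.16
On Form Y, PR 65.16 falls between score 47 (PR 50.6) and 52 (PR 69.0).
Interpolate: 47 + (65.16 − 50.6)/(69.0 − 50.6) × (52 − 47) = 51.0

51.0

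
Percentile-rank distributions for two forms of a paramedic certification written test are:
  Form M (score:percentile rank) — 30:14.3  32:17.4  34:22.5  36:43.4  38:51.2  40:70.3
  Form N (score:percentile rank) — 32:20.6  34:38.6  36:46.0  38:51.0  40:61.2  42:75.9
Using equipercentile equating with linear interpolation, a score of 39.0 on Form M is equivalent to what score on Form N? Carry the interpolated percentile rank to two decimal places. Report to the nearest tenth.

PR of 39.0 on Form M: 51.2 + (39.0 − 38)/(40 − 38) × (70.3 − 51.2) = 60.75
On Form N, PR 60.75 falls between score 38 (PR 51.0) and 40 (PR 61.2).
Interpolate: 38 + (60.75 − 51.0)/(61.2 − 51.0) × (40 − 38) = 39.9

39.9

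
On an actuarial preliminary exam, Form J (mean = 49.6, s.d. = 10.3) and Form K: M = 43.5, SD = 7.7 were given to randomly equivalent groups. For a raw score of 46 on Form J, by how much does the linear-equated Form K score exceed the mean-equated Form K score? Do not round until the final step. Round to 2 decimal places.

Mean-equated: 46 + (43.5 − 49.6) = 39.90
Linear-equated: (7.7/10.3)(46 − 49.6) + 43.5 = 40.809
Difference = 40.809 − 39.90 = 0.91

0.91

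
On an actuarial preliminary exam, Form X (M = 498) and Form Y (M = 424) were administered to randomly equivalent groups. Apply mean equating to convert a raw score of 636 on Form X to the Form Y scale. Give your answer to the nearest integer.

Mean equating: y = x + (M_Y − M_X) = 636 + (424 − 498) = 562

562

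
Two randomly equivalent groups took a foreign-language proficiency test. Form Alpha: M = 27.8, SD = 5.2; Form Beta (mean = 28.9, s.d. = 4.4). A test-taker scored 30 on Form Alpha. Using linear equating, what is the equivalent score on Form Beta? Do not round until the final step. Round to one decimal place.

Linear equating: y = (SD_Y/SD_X)(x − M_X) + M_Y
y = (4.4/5.2)(30 − 27.8) + 28.9
y = 0.846154 × 2.2 + 28.9 = 1.8615 + 28.9 = 30.8

30.8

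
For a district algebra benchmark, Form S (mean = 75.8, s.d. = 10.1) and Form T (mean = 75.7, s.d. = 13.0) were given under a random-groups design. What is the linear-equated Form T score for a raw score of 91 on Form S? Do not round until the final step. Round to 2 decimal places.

95.26

Linear equating: y = (SD_Y/SD_X)(x − M_X) + M_Y
y = (13.0/10.1)(91 − 75.8) + 75.7
y = 1.287129 × 15.2 + 75.7 = 19.5644 + 75.7 = 95.26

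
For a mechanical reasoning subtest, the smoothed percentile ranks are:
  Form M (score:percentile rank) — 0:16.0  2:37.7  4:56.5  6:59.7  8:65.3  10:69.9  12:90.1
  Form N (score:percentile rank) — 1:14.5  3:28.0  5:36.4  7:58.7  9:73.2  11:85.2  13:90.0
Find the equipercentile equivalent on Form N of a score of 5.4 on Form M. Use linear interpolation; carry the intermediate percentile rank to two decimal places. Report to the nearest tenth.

7.0

PR of 5.4 on Form M: 56.5 + (5.4 − 4)/(6 − 4) × (59.7 − 56.5) = 58.74
On Form N, PR 58.74 falls between score 7 (PR 58.7) and 9 (PR 73.2).
Interpolate: 7 + (58.74 − 58.7)/(73.2 − 58.7) × (9 − 7) = 7.0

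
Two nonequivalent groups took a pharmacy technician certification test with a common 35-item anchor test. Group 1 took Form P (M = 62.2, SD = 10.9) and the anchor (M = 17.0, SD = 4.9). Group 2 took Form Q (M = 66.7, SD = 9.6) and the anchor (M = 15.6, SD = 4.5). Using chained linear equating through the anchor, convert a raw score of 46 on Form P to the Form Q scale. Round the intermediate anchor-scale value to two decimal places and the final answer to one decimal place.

54.2

Form P → anchor (Group 1): v = (4.9/10.9)(46 − 62.2) + 17.0 = 9.72
anchor → Form Q (Group 2): y = (9.6/4.5)(9.72 − 15.6) + 66.7 = 54.2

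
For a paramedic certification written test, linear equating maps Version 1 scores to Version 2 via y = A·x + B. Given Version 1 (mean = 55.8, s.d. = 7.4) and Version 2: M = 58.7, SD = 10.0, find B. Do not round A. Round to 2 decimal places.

-16.71

A = SD_Y / SD_X = 10.0 / 7.4 = 1.351351
B = M_Y − A·M_X = 58.7 − 1.351351 × 55.8 = -16.71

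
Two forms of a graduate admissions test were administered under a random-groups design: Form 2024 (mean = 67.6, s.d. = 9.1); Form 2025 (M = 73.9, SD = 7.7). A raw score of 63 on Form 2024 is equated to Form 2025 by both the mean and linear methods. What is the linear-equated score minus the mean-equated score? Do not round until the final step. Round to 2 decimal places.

Mean-equated: 63 + (73.9 − 67.6) = 69.30
Linear-equated: (7.7/9.1)(63 − 67.6) + 73.9 = 70.008
Difference = 70.008 − 69.30 = 0.71

0.71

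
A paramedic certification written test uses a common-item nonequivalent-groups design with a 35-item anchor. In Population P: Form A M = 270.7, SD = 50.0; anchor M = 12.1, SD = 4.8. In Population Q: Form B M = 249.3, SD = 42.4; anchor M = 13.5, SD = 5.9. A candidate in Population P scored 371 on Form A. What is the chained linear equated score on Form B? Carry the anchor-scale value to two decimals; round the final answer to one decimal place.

Form A → anchor (Population P): v = (4.8/50.0)(371 − 270.7) + 12.1 = 21.73
anchor → Form B (Population Q): y = (42.4/5.9)(21.73 − 13.5) + 249.3 = 308.4

308.4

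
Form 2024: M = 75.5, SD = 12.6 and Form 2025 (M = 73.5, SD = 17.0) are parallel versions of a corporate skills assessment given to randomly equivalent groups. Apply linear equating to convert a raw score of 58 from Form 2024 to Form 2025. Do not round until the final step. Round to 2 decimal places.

Linear equating: y = (SD_Y/SD_X)(x − M_X) + M_Y
y = (17.0/12.6)(58 − 75.5) + 73.5
y = 1.349206 × -17.5 + 73.5 = -23.6111 + 73.5 = 49.89

49.89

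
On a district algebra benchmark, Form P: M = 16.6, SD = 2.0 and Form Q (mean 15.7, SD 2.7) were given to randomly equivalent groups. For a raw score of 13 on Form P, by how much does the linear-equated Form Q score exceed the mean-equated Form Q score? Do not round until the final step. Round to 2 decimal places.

-1.26

Mean-equated: 13 + (15.7 − 16.6) = 12.10
Linear-equated: (2.7/2.0)(13 − 16.6) + 15.7 = 10.840
Difference = 10.840 − 12.10 = -1.26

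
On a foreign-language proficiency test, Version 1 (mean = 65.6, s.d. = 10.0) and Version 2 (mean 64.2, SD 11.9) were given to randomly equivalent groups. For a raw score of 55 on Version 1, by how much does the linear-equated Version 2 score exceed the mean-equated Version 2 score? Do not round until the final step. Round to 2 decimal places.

Mean-equated: 55 + (64.2 − 65.6) = 53.60
Linear-equated: (11.9/10.0)(55 − 65.6) + 64.2 = 51.586
Difference = 51.586 − 53.60 = -2.01

-2.01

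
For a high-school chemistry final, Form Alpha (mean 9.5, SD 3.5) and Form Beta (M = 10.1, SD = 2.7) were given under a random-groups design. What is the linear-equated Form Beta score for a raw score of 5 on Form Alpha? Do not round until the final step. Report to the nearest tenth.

Linear equating: y = (SD_Y/SD_X)(x − M_X) + M_Y
y = (2.7/3.5)(5 − 9.5) + 10.1
y = 0.771429 × -4.5 + 10.1 = -3.4714 + 10.1 = 6.6

6.6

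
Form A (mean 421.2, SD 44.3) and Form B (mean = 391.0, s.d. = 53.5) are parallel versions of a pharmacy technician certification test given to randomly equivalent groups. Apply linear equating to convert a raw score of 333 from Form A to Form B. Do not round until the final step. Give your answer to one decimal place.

284.5

Linear equating: y = (SD_Y/SD_X)(x − M_X) + M_Y
y = (53.5/44.3)(333 − 421.2) + 391.0
y = 1.207675 × -88.2 + 391.0 = -106.5169 + 391.0 = 284.5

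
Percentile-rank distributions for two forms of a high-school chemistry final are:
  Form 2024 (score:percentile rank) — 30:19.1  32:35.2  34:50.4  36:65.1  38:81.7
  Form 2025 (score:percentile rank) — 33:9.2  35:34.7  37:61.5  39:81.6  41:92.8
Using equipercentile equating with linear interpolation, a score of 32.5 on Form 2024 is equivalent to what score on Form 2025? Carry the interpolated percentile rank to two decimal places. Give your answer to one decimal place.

35.3

PR of 32.5 on Form 2024: 35.2 + (32.5 − 32)/(34 − 32) × (50.4 − 35.2) = 39.00
On Form 2025, PR 39.00 falls between score 35 (PR 34.7) and 37 (PR 61.5).
Interpolate: 35 + (39.00 − 34.7)/(61.5 − 34.7) × (37 − 35) = 35.3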